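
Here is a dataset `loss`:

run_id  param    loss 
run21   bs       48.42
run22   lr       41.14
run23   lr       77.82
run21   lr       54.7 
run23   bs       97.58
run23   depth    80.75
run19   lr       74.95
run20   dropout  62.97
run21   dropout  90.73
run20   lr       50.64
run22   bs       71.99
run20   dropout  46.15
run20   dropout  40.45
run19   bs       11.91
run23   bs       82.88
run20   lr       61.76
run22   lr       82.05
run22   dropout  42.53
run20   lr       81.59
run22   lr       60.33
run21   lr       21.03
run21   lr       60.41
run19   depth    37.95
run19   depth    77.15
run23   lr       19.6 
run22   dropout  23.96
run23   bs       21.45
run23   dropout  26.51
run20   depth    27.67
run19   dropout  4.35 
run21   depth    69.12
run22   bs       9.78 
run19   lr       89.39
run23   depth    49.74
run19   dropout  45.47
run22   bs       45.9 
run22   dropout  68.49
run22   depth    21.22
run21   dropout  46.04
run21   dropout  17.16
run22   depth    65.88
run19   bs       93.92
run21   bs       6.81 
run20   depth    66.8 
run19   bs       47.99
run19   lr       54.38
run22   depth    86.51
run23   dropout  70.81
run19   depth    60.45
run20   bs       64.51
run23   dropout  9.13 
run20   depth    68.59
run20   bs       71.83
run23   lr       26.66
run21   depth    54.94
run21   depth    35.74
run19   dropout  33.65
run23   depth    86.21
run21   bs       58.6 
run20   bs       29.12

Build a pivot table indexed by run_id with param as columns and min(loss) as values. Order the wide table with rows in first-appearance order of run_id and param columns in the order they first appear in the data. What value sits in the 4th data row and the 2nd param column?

54.38

With rows in first-appearance order of run_id, row 4 is run_id=run19. param columns in first-appearance order: bs, lr, depth, dropout; column 2 is lr.
Long rows with run_id=run19, param=lr: min(74.95, 89.39, 54.38) = 54.38.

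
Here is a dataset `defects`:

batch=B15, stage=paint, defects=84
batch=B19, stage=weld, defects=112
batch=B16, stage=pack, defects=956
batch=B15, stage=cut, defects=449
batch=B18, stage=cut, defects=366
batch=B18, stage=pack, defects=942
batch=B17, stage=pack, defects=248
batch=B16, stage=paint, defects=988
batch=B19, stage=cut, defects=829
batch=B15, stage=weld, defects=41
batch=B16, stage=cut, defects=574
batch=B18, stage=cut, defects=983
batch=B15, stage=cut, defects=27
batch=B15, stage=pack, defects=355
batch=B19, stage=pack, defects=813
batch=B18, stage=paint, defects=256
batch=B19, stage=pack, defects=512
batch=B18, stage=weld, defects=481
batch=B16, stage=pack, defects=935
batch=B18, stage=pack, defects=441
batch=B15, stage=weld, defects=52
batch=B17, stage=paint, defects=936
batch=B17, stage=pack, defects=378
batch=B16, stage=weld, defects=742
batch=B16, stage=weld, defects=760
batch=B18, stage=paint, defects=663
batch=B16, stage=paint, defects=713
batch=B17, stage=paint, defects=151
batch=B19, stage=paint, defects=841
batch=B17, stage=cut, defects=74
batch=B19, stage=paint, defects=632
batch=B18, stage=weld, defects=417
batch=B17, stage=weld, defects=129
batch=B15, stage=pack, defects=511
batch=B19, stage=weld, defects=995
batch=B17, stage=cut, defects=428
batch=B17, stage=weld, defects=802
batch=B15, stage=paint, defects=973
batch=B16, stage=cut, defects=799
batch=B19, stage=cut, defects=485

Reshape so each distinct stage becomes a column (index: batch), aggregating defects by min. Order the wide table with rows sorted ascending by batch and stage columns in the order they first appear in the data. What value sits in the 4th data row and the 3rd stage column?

With rows sorted ascending by batch, row 4 is batch=B18. stage columns in first-appearance order: paint, weld, pack, cut; column 3 is pack.
Long rows with batch=B18, stage=pack: min(942, 441) = 441.

441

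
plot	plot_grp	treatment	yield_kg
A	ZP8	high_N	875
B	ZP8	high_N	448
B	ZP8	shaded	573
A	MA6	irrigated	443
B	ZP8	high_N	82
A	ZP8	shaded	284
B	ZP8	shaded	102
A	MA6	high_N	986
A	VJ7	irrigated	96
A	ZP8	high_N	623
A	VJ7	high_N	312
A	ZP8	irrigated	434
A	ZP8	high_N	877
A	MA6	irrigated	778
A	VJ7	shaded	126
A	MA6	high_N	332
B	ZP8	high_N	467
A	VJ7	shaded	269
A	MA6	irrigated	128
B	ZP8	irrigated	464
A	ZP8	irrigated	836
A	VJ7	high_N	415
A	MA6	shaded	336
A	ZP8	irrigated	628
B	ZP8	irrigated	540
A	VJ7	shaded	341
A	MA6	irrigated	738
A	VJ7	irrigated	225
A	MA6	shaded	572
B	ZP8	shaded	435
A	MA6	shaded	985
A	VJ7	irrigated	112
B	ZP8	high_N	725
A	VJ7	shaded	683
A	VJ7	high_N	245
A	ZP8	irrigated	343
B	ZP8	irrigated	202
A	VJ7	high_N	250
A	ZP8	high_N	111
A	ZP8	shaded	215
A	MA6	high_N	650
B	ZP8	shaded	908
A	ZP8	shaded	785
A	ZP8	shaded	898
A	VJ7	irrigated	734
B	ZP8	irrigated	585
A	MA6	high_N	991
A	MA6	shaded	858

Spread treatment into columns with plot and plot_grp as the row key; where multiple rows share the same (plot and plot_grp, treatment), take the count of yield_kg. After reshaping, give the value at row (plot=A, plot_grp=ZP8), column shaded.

Rows with plot=A, plot_grp=ZP8 and treatment=shaded: yield_kg values are 284, 215, 785, 898.
4 rows match — count = 4.

4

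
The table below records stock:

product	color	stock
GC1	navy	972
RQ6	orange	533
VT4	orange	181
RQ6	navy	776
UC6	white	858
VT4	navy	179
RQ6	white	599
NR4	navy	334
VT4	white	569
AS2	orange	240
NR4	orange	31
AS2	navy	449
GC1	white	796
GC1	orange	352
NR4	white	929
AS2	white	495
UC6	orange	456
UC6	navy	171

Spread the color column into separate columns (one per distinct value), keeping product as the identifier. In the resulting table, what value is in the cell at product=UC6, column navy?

Wide layout: rows indexed by product, columns are the 3 distinct color values (navy, orange, white).
Cell (product=UC6, color=navy) draws from the long row where product=UC6 and color=navy, which has stock=171.

171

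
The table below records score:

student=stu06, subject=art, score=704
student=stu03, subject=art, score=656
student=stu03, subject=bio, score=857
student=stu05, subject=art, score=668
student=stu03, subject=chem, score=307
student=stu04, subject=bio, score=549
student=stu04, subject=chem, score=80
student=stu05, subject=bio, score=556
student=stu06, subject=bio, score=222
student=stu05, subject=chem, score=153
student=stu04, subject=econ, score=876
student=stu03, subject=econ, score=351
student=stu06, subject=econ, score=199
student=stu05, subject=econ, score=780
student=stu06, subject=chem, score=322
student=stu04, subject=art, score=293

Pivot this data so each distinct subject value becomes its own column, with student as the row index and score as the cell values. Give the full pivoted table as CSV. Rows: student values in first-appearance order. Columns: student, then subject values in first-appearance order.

Columns: student plus the 4 distinct subject values (art, bio, chem, econ).
For example, row stu06 column art takes score=704 from the long row (stu06, art).

student,art,bio,chem,econ
stu06,704,222,322,199
stu03,656,857,307,351
stu05,668,556,153,780
stu04,293,549,80,876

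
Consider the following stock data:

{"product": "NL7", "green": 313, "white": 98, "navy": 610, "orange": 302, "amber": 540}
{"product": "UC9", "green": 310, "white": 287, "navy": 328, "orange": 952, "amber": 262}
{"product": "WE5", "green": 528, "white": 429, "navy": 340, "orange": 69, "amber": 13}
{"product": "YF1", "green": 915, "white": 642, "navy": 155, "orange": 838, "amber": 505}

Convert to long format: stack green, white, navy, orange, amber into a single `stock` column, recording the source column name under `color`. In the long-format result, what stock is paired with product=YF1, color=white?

Unpivoting turns each (product, wide-column) pair into one long row.
The wide cell at row YF1, column white holds 642, so the long row (YF1, white) has stock=642.

642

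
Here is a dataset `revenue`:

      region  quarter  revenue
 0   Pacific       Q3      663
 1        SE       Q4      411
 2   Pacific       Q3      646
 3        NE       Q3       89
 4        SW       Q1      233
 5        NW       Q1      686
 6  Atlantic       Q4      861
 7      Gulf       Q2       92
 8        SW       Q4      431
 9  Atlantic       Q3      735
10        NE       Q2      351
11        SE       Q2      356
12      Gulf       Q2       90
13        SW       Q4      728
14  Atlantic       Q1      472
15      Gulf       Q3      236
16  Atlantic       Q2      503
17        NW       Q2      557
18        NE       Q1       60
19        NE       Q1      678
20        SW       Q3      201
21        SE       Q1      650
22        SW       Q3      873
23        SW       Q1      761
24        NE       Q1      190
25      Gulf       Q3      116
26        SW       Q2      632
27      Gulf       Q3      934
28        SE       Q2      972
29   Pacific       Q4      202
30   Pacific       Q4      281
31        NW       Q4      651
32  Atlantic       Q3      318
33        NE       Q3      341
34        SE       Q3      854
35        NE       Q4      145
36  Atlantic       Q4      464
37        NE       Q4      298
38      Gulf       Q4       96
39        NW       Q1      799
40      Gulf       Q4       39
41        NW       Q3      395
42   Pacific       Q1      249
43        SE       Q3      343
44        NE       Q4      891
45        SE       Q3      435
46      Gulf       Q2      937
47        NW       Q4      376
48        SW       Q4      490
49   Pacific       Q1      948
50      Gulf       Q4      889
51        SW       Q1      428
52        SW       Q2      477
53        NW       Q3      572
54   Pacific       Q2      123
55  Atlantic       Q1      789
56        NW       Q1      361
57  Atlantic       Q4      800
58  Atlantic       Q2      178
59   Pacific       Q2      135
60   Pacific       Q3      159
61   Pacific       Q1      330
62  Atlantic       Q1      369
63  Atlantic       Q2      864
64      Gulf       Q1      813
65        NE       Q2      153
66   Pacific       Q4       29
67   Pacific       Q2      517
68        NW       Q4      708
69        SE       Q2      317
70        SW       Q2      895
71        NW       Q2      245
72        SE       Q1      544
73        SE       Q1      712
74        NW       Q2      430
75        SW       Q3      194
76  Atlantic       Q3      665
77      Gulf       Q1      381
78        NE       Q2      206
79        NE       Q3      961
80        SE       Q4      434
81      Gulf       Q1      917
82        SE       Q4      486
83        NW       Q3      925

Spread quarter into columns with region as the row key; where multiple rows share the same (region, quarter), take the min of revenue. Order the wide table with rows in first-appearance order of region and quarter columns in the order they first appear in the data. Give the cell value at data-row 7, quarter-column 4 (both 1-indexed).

With rows in first-appearance order of region, row 7 is region=Gulf. quarter columns in first-appearance order: Q3, Q4, Q1, Q2; column 4 is Q2.
Long rows with region=Gulf, quarter=Q2: min(92, 90, 937) = 90.

90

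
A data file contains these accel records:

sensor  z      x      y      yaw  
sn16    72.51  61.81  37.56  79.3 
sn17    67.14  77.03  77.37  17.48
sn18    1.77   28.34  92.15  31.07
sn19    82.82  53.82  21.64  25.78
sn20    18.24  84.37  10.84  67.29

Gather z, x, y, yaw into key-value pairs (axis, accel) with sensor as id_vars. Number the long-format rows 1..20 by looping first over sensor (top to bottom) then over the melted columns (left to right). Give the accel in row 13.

82.82

20 rows total (5 × 4). Row 13: index ⌊(13-1)/4⌋ = 3 into sensor → sn19; (13-1) mod 4 = 0 into the melted columns → z.
So row 13 is (sn19, z, 82.82); accel = 82.82.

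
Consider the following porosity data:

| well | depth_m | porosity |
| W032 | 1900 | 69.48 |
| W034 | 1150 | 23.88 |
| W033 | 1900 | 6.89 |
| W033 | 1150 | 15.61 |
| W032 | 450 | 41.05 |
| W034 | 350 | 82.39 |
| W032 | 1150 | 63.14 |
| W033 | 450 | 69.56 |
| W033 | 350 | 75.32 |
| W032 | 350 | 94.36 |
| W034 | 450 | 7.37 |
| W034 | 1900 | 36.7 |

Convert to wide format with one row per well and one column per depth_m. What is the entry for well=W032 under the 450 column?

Wide layout: rows indexed by well, columns are the 4 distinct depth_m values (1900, 1150, 450, 350).
Cell (well=W032, depth_m=450) draws from the long row where well=W032 and depth_m=450, which has porosity=41.05.

41.05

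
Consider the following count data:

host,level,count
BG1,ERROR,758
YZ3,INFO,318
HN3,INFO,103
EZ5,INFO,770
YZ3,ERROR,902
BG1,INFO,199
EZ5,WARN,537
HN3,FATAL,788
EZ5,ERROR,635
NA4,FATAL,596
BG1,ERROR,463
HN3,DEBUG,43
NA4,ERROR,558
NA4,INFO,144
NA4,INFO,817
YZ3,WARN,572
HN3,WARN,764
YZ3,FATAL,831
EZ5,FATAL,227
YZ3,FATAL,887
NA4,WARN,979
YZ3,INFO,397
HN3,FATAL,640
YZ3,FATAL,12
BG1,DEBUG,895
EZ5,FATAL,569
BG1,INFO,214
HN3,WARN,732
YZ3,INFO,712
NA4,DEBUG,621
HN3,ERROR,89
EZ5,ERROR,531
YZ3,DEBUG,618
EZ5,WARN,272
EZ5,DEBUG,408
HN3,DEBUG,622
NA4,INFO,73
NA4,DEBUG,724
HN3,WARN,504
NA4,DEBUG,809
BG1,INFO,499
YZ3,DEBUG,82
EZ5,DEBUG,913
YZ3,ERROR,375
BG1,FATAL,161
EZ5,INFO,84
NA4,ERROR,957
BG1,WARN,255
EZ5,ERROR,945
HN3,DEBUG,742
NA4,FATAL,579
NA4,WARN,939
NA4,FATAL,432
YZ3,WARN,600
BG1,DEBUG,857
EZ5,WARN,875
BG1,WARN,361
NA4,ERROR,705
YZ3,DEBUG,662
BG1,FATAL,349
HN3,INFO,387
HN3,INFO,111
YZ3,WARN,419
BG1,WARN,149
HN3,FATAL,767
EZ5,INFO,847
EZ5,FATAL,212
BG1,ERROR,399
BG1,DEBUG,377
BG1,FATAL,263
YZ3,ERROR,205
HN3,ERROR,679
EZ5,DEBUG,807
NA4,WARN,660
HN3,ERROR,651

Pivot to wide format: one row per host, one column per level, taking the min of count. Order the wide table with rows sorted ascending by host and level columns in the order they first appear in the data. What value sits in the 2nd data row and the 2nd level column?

84

With rows sorted ascending by host, row 2 is host=EZ5. level columns in first-appearance order: ERROR, INFO, WARN, FATAL, DEBUG; column 2 is INFO.
Long rows with host=EZ5, level=INFO: min(770, 84, 847) = 84.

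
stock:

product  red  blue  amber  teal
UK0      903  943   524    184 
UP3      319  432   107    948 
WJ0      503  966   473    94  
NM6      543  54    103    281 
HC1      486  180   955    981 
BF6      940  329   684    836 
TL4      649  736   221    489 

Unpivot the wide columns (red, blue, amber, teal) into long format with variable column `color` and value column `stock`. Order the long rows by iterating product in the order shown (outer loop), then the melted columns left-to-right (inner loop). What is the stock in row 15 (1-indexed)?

103

28 rows total (7 × 4). Row 15: index ⌊(15-1)/4⌋ = 3 into product → NM6; (15-1) mod 4 = 2 into the melted columns → amber.
So row 15 is (NM6, amber, 103); stock = 103.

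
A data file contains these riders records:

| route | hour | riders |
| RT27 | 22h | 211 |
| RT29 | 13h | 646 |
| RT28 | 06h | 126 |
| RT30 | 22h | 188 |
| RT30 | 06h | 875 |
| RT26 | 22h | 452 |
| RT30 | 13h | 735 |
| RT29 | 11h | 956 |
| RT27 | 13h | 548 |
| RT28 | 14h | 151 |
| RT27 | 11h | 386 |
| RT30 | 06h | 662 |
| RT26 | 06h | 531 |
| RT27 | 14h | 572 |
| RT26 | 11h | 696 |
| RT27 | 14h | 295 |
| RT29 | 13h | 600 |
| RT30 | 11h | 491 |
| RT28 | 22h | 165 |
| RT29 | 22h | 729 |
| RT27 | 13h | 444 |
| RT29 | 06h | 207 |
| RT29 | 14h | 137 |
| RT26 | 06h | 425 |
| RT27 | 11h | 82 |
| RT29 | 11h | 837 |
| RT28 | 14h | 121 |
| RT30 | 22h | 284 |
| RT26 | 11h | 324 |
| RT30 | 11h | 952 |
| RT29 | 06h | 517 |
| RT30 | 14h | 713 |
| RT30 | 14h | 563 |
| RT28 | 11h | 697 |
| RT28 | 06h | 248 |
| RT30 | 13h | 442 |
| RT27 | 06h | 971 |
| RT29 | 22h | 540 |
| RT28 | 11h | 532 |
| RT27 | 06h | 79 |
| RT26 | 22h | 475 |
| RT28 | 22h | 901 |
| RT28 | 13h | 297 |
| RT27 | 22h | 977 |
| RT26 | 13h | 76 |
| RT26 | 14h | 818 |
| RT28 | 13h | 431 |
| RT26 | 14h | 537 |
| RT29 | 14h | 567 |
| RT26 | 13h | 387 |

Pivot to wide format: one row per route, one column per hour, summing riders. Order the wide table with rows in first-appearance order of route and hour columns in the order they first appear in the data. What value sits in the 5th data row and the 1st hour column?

With rows in first-appearance order of route, row 5 is route=RT26. hour columns in first-appearance order: 22h, 13h, 06h, 11h, 14h; column 1 is 22h.
Long rows with route=RT26, hour=22h: 452 + 475 = 927.

927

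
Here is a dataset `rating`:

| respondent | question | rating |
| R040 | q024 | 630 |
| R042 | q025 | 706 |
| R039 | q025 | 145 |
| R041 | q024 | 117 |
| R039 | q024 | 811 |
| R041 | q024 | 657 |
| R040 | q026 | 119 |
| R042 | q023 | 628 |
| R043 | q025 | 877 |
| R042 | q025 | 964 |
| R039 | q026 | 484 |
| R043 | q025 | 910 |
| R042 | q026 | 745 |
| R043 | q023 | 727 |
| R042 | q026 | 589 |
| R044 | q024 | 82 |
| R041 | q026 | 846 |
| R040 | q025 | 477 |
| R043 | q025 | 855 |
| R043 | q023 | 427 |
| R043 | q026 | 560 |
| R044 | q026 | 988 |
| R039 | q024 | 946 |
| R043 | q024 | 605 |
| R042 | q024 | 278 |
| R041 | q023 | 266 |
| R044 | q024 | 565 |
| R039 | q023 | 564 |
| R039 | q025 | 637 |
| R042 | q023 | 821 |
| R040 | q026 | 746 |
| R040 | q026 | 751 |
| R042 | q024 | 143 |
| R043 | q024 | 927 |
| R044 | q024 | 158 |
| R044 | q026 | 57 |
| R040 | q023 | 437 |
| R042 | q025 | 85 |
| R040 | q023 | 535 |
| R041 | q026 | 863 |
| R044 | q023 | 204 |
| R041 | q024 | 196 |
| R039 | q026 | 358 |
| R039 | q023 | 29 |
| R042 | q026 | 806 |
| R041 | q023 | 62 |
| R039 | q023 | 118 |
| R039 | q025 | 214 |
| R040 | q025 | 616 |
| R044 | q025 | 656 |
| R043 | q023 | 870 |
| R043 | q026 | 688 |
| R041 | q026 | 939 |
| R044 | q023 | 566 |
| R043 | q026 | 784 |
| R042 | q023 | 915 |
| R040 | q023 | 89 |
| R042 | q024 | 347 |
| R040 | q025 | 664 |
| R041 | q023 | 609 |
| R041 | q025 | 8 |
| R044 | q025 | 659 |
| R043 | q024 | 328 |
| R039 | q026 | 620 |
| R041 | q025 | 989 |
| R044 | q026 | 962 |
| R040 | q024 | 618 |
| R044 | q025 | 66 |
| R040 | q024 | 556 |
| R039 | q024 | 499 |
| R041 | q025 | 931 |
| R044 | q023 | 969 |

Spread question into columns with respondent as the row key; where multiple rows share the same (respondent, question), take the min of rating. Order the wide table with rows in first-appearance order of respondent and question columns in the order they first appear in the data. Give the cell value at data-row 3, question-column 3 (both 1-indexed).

358

With rows in first-appearance order of respondent, row 3 is respondent=R039. question columns in first-appearance order: q024, q025, q026, q023; column 3 is q026.
Long rows with respondent=R039, question=q026: min(484, 358, 620) = 358.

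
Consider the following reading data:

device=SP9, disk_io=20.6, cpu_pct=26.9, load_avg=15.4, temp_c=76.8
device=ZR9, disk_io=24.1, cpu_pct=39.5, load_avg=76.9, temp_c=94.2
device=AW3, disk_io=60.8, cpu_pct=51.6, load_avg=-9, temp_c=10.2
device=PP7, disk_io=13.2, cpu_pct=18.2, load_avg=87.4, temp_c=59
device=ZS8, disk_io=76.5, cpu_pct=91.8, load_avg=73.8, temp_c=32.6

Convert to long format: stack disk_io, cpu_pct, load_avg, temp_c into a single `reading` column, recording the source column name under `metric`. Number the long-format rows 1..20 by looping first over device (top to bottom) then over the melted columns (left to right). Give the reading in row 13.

13.2

20 rows total (5 × 4). Row 13: index ⌊(13-1)/4⌋ = 3 into device → PP7; (13-1) mod 4 = 0 into the melted columns → disk_io.
So row 13 is (PP7, disk_io, 13.2); reading = 13.2.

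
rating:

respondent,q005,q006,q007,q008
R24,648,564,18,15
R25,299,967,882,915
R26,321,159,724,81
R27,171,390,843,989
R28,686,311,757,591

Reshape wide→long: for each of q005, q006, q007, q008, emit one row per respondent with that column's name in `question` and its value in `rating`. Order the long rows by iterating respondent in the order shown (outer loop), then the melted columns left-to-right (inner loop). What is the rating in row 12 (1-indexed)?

20 rows total (5 × 4). Row 12: index ⌊(12-1)/4⌋ = 2 into respondent → R26; (12-1) mod 4 = 3 into the melted columns → q008.
So row 12 is (R26, q008, 81); rating = 81.

81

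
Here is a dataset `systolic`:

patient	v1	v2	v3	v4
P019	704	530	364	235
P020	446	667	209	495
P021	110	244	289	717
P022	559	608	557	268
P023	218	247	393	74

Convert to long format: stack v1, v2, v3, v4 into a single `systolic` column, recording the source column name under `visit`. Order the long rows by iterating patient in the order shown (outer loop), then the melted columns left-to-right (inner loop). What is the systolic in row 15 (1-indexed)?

20 rows total (5 × 4). Row 15: index ⌊(15-1)/4⌋ = 3 into patient → P022; (15-1) mod 4 = 2 into the melted columns → v3.
So row 15 is (P022, v3, 557); systolic = 557.

557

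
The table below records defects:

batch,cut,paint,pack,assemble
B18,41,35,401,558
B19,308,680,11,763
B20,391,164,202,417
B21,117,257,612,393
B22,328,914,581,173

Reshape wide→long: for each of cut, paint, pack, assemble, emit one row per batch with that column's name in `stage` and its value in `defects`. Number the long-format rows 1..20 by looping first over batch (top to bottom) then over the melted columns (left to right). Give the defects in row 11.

20 rows total (5 × 4). Row 11: index ⌊(11-1)/4⌋ = 2 into batch → B20; (11-1) mod 4 = 2 into the melted columns → pack.
So row 11 is (B20, pack, 202); defects = 202.

202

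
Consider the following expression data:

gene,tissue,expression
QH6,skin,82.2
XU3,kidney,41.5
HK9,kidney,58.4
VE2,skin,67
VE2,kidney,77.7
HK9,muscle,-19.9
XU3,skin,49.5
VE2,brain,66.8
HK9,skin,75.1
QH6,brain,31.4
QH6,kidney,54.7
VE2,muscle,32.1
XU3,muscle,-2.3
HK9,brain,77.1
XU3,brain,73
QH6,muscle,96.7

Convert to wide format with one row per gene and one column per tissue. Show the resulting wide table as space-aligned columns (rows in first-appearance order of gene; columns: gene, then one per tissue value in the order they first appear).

Columns: gene plus the 4 distinct tissue values (skin, kidney, muscle, brain).
For example, row QH6 column skin takes expression=82.2 from the long row (QH6, skin).

gene  skin  kidney  muscle  brain
QH6   82.2  54.7    96.7    31.4 
XU3   49.5  41.5    -2.3    73   
HK9   75.1  58.4    -19.9   77.1 
VE2   67    77.7    32.1    66.8 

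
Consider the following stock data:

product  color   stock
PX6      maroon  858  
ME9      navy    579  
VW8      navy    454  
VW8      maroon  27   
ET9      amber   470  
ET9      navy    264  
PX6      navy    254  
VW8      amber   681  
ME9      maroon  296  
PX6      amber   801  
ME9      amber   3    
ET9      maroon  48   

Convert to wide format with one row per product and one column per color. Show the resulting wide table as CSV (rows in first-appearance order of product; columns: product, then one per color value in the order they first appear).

Columns: product plus the 3 distinct color values (maroon, navy, amber).
For example, row PX6 column maroon takes stock=858 from the long row (PX6, maroon).

product,maroon,navy,amber
PX6,858,254,801
ME9,296,579,3
VW8,27,454,681
ET9,48,264,470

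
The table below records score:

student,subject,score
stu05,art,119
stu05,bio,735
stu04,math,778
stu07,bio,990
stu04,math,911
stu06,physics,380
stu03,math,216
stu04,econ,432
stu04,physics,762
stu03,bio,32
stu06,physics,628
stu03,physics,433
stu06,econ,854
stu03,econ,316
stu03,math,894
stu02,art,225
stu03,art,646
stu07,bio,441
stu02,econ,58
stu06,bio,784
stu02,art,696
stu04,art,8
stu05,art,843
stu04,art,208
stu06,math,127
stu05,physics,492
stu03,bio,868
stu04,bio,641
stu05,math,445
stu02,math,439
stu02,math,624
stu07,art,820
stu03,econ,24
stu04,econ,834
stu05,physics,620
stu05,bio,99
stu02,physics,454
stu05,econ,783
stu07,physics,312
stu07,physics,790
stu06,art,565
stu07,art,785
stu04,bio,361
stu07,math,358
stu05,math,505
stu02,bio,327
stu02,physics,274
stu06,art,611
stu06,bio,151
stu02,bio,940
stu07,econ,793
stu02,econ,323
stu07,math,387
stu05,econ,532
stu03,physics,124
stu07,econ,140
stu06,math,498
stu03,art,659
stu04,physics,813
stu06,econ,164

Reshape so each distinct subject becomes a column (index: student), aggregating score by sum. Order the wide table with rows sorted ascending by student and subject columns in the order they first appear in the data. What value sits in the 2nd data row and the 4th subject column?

557

With rows sorted ascending by student, row 2 is student=stu03. subject columns in first-appearance order: art, bio, math, physics, econ; column 4 is physics.
Long rows with student=stu03, subject=physics: 433 + 124 = 557.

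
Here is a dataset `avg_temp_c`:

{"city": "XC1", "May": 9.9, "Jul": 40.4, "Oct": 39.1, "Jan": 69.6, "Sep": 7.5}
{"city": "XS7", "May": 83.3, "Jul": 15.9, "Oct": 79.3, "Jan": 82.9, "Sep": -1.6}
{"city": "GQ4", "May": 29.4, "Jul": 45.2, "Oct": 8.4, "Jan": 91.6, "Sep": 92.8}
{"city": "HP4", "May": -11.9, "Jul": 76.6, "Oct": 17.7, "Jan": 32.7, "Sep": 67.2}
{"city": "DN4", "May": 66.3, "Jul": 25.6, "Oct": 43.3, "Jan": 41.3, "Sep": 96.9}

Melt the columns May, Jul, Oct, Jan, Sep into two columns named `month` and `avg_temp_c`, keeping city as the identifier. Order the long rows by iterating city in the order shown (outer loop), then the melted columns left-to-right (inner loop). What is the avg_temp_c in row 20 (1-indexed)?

67.2

25 rows total (5 × 5). Row 20: index ⌊(20-1)/5⌋ = 3 into city → HP4; (20-1) mod 5 = 4 into the melted columns → Sep.
So row 20 is (HP4, Sep, 67.2); avg_temp_c = 67.2.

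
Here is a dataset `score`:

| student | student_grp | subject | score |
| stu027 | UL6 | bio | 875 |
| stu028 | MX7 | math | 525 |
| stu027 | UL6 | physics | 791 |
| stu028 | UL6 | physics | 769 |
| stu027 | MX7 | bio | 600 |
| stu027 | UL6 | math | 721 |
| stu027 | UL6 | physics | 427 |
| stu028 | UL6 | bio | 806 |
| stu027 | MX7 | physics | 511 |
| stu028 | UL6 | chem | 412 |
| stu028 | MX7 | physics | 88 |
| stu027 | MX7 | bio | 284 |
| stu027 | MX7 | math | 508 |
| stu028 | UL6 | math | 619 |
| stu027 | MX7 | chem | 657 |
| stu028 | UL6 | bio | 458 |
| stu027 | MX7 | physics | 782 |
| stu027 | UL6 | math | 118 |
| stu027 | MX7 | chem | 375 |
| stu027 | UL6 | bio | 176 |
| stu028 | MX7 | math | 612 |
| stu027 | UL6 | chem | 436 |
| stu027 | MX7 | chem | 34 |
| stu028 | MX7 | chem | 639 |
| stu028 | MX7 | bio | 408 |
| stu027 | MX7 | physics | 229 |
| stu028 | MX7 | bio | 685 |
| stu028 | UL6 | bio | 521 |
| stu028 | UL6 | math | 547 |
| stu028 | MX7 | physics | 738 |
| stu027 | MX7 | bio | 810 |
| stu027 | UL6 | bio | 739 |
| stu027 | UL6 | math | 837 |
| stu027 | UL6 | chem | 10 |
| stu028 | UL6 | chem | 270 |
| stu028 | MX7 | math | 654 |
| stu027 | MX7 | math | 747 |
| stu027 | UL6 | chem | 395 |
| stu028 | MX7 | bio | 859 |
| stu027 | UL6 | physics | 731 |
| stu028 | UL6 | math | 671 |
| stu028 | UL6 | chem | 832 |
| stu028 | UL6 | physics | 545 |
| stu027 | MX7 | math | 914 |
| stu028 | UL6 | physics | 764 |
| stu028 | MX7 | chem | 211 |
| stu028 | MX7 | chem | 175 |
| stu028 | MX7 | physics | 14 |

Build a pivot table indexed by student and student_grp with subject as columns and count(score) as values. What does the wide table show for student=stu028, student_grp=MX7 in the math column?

3

Rows with student=stu028, student_grp=MX7 and subject=math: score values are 525, 612, 654.
3 rows match — count = 3.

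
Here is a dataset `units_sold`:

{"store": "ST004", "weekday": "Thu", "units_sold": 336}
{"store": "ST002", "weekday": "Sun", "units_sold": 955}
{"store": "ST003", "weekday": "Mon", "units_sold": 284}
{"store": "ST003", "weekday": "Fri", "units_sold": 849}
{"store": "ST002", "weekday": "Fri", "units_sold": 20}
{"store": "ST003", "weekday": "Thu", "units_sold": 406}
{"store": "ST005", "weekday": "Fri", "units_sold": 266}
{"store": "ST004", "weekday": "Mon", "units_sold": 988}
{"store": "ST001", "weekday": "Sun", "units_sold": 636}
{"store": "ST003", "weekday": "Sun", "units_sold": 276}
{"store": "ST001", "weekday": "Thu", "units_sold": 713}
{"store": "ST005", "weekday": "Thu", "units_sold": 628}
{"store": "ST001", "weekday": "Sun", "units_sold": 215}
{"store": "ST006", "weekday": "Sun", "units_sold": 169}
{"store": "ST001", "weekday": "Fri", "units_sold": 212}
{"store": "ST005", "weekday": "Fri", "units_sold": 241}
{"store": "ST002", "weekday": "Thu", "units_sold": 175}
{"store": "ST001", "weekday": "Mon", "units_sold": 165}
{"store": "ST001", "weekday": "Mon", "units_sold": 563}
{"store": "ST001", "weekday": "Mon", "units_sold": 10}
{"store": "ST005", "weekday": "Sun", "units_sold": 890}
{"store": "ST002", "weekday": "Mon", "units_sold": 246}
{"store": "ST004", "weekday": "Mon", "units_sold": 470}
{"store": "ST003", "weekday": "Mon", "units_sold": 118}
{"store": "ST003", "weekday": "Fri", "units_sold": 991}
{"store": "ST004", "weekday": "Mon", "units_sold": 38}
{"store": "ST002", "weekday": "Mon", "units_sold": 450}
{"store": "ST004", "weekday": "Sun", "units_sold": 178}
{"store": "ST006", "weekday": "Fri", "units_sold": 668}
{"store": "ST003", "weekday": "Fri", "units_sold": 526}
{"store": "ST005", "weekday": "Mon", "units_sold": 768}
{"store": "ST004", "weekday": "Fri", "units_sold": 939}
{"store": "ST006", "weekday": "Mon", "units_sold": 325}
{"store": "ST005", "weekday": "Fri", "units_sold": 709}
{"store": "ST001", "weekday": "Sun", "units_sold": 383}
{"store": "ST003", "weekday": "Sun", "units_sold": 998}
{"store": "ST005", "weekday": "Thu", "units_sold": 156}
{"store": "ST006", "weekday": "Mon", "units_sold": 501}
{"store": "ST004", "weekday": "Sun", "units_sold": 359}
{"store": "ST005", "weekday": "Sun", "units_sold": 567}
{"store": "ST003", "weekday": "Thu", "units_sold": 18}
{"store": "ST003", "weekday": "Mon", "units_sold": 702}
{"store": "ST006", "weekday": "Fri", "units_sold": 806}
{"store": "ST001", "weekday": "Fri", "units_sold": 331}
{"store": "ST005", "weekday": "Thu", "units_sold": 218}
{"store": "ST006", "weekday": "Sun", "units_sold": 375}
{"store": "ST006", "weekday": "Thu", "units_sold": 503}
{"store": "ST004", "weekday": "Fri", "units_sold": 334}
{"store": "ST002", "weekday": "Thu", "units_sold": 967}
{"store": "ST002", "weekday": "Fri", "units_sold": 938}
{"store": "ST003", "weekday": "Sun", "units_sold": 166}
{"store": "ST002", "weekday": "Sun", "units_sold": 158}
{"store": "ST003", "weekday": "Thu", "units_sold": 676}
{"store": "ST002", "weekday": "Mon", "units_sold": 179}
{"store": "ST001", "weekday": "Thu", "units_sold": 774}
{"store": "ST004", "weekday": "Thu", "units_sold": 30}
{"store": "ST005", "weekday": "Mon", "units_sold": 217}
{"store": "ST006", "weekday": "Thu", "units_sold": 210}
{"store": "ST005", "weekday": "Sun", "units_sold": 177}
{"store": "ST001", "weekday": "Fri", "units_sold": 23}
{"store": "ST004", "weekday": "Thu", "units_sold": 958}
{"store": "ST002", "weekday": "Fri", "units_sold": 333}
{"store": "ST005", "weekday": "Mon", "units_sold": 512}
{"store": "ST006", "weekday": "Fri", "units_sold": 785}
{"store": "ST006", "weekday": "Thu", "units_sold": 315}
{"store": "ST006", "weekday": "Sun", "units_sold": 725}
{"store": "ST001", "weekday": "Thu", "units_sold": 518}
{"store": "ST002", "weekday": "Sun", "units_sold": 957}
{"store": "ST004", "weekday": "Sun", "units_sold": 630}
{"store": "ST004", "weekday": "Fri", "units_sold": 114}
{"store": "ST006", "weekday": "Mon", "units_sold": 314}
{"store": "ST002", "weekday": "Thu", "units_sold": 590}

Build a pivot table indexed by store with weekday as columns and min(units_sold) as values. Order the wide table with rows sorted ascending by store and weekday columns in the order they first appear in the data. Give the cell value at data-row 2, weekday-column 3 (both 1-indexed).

179

With rows sorted ascending by store, row 2 is store=ST002. weekday columns in first-appearance order: Thu, Sun, Mon, Fri; column 3 is Mon.
Long rows with store=ST002, weekday=Mon: min(246, 450, 179) = 179.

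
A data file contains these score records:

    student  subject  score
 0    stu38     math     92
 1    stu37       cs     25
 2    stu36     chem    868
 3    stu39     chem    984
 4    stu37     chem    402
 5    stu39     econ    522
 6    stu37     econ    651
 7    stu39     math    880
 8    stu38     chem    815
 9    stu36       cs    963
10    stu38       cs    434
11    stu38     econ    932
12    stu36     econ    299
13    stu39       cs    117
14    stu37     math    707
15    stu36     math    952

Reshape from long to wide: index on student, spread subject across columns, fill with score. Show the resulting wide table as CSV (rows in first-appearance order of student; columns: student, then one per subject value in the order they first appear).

student,math,cs,chem,econ
stu38,92,434,815,932
stu37,707,25,402,651
stu36,952,963,868,299
stu39,880,117,984,522

Columns: student plus the 4 distinct subject values (math, cs, chem, econ).
For example, row stu38 column math takes score=92 from the long row (stu38, math).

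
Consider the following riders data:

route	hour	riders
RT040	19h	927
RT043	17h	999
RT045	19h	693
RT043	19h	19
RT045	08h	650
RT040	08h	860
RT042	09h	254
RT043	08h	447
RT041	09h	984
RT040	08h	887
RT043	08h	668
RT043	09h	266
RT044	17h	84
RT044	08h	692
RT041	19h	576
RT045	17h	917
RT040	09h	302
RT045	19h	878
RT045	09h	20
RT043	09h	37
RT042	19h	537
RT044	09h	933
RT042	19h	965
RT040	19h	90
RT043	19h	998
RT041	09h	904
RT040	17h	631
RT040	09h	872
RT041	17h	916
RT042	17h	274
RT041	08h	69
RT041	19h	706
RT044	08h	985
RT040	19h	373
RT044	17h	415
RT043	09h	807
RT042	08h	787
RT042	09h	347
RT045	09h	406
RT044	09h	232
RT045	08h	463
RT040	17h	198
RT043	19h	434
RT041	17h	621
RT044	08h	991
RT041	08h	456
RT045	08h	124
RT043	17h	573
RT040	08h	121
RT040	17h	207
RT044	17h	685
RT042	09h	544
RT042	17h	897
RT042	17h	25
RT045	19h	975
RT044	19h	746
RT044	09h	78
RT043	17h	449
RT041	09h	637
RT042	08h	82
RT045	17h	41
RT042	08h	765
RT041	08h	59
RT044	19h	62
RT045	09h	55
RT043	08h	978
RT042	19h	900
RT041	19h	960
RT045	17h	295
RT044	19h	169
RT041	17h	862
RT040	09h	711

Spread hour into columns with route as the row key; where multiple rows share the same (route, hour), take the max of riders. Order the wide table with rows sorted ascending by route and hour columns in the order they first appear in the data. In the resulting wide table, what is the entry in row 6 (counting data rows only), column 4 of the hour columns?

With rows sorted ascending by route, row 6 is route=RT045. hour columns in first-appearance order: 19h, 17h, 08h, 09h; column 4 is 09h.
Long rows with route=RT045, hour=09h: max(20, 406, 55) = 406.

406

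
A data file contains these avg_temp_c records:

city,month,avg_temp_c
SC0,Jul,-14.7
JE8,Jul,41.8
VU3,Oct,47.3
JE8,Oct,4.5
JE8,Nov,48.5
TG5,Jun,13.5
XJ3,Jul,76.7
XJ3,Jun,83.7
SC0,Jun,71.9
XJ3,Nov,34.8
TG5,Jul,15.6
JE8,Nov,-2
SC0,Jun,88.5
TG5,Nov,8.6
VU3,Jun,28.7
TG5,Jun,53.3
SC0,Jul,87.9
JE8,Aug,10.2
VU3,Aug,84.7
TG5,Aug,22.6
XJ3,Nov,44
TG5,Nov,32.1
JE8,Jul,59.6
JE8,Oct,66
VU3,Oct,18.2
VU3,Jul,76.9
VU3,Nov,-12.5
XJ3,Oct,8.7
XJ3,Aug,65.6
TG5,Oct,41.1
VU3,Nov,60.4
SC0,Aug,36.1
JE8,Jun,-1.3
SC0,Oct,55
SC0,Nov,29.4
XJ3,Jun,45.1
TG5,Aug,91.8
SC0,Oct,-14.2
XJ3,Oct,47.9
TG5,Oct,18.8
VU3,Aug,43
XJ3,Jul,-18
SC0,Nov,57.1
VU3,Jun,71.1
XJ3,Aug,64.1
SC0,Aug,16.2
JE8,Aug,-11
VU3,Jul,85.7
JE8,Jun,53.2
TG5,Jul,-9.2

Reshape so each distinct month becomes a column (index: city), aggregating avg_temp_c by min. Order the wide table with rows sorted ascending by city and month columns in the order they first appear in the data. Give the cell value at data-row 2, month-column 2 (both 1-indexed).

-14.2

With rows sorted ascending by city, row 2 is city=SC0. month columns in first-appearance order: Jul, Oct, Nov, Jun, Aug; column 2 is Oct.
Long rows with city=SC0, month=Oct: min(55, -14.2) = -14.2.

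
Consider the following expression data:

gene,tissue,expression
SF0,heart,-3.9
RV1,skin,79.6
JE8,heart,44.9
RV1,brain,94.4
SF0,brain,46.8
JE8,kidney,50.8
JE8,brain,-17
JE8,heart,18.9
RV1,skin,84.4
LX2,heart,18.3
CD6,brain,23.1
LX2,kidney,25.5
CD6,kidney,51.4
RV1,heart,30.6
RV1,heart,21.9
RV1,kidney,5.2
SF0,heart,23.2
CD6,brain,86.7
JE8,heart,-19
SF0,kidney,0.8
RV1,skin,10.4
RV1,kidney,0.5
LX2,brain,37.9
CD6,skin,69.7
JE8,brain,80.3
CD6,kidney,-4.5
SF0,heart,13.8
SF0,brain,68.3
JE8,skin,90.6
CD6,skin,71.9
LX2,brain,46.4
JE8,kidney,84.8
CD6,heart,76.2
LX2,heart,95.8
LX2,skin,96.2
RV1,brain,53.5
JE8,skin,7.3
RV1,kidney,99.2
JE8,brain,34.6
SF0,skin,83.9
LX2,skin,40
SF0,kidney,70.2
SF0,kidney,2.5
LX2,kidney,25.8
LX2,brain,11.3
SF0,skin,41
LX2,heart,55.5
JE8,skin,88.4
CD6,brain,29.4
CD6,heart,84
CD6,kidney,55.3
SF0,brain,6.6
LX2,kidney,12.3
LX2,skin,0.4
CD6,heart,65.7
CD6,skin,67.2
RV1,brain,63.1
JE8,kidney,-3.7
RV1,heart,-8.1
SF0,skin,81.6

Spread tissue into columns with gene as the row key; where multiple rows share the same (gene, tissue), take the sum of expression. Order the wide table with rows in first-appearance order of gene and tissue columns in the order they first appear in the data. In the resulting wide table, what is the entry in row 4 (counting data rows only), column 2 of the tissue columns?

136.6

With rows in first-appearance order of gene, row 4 is gene=LX2. tissue columns in first-appearance order: heart, skin, brain, kidney; column 2 is skin.
Long rows with gene=LX2, tissue=skin: 96.2 + 40 + 0.4 = 136.6.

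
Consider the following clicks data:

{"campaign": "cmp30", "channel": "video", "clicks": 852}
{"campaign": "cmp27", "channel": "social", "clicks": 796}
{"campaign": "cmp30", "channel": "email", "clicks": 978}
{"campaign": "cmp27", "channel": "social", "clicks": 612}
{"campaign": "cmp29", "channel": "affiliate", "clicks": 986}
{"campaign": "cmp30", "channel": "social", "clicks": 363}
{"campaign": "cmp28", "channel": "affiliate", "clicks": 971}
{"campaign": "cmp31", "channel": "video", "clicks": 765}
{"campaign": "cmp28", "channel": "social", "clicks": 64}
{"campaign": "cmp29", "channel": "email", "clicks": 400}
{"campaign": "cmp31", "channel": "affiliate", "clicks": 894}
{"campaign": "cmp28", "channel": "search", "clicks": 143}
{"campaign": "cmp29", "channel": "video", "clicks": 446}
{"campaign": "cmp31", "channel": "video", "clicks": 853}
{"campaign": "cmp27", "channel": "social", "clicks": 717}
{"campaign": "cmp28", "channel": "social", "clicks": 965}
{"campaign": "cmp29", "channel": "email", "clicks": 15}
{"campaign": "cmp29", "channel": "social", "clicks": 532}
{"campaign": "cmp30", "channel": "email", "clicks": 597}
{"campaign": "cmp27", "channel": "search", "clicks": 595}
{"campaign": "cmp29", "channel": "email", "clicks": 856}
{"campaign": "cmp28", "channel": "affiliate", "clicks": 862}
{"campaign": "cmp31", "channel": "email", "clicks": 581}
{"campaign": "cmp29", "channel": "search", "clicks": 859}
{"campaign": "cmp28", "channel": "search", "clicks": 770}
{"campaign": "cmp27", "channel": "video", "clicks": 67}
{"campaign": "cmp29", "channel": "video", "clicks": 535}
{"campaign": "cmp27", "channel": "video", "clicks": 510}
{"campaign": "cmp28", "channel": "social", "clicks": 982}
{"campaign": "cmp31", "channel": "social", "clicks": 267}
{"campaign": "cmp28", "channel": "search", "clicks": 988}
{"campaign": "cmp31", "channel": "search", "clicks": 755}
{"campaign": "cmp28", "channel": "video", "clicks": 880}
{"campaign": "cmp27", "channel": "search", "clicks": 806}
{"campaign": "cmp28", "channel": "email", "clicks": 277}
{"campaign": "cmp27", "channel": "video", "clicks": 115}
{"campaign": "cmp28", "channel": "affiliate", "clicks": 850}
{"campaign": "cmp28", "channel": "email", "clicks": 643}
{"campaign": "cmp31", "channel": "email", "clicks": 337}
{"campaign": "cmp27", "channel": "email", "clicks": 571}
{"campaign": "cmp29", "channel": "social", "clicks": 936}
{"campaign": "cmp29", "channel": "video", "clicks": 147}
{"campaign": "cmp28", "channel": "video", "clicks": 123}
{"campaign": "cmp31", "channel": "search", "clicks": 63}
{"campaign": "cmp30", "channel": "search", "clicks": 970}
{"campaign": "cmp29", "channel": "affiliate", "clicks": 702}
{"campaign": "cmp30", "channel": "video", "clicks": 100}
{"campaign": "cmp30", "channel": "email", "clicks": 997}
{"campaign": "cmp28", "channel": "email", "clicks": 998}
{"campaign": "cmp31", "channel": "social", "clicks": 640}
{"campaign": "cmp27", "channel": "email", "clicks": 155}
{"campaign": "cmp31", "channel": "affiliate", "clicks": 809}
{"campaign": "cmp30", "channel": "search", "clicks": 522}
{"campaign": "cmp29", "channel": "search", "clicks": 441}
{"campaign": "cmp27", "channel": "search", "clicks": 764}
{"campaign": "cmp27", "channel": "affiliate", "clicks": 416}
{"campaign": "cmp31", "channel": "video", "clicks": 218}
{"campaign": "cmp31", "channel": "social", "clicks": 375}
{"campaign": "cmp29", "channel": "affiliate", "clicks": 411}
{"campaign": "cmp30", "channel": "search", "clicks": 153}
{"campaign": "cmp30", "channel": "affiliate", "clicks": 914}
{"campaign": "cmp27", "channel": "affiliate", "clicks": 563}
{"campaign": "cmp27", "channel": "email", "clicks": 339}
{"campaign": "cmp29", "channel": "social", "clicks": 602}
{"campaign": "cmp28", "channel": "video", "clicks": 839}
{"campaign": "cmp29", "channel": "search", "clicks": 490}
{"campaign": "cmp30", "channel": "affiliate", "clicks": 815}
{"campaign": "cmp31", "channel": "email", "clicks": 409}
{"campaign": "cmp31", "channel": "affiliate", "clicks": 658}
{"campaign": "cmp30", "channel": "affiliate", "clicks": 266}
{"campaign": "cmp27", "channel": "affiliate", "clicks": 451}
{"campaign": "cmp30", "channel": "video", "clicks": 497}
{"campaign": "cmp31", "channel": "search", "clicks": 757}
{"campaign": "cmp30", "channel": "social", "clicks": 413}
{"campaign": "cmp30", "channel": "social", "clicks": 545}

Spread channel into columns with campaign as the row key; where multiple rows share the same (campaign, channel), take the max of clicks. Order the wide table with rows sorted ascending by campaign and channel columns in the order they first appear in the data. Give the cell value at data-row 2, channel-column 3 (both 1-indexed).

With rows sorted ascending by campaign, row 2 is campaign=cmp28. channel columns in first-appearance order: video, social, email, affiliate, search; column 3 is email.
Long rows with campaign=cmp28, channel=email: max(277, 643, 998) = 998.

998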